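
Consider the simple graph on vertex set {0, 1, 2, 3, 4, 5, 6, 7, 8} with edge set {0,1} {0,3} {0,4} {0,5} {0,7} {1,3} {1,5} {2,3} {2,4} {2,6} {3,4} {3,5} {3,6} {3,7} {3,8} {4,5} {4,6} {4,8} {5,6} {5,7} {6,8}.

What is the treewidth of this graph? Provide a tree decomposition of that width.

Each bag holds 4 vertices, so the decomposition has width 3, which upper-bounds the treewidth. Conversely, {0, 1, 3, 5} is a clique of size 4, and the vertices of any clique must share a bag in every tree decomposition; so some bag has ≥ 4 vertices and tw(G) ≥ 3. Combining the bounds, tw(G) = 3.

Treewidth 3.
One such decomposition:
Bags: B1 = {3, 4, 5, 6}  B2 = {0, 3, 4, 5}  B3 = {2, 3, 4, 6}  B4 = {0, 3, 5, 7}  B5 = {3, 4, 6, 8}  B6 = {0, 1, 3, 5}
Tree: B1–B2, B1–B3, B2–B4, B3–B5, B2–B6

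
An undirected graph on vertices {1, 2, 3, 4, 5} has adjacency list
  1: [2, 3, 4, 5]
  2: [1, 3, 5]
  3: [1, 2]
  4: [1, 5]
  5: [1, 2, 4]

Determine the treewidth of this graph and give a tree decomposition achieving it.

Treewidth 2.
One optimal decomposition is:
Bags: B1 = {1, 2, 5}  B2 = {1, 4, 5}  B3 = {1, 2, 3}
Tree: B1–B2, B1–B3

The largest bag has 3 vertices, giving width 2; this decomposition certifies tw(G) ≤ 2. Conversely, {1, 2, 3} is a clique of size 3, and the vertices of any clique must share a bag in every tree decomposition; so some bag has ≥ 3 vertices and tw(G) ≥ 2. Therefore the treewidth is 2.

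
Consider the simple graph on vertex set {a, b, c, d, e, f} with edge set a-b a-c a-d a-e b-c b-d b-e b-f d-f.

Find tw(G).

A width-2 tree decomposition is:
Bags: B1 = {a, b, d}  B2 = {b, d, f}  B3 = {a, b, e}  B4 = {a, b, c}
Tree: B1–B2, B1–B3, B1–B4
Every bag has size at most 3, so the width is 3 − 1 = 2 and tw(G) ≤ 2. On the other hand G contains the 3-clique {a, b, d}. A clique must lie in a single bag of any decomposition, so no decomposition can have width below 2. Combining the bounds, tw(G) = 2.

2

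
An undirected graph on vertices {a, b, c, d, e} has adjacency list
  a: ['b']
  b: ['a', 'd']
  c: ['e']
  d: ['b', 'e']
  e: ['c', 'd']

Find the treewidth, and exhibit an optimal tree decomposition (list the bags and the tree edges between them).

Treewidth 1.
One optimal decomposition is:
Bags: B1 = {c, e}  B2 = {d, e}  B3 = {b, d}  B4 = {a, b}
Tree: B1–B2, B2–B3, B3–B4

The largest bag has 2 vertices, giving width 1; this decomposition certifies tw(G) ≤ 1. Since G has at least one edge (e.g. c–e), it is not an edgeless graph, so tw(G) ≥ 1. Therefore the treewidth is 1.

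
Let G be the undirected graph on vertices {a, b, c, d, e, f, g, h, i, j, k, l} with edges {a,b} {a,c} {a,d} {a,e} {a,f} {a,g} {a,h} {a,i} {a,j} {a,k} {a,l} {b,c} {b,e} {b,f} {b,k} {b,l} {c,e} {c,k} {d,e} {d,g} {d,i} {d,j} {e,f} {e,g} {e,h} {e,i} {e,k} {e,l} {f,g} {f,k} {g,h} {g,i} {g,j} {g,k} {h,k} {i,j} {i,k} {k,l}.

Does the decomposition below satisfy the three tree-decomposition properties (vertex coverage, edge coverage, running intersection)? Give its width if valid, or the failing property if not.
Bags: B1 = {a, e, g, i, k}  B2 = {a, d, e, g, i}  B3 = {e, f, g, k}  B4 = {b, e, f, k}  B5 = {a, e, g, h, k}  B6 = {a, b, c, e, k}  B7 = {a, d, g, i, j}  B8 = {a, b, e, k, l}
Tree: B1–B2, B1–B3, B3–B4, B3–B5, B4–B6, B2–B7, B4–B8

No — edge (a,f) lies in no bag.

A tree decomposition must satisfy three properties: every vertex lies in some bag; for every edge, both endpoints lie together in some bag; and for every vertex, the bags containing it form a connected subtree. Here edge (a,f) lies in no bag, so the decomposition is invalid.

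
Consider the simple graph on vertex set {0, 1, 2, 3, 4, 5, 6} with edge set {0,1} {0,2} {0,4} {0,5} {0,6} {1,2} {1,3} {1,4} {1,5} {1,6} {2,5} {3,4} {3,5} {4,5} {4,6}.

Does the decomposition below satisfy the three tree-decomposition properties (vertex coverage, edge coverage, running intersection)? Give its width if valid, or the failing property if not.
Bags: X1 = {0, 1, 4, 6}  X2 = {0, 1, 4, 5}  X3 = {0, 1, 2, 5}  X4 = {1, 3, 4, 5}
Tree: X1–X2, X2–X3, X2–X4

Yes; width 3.

Checking the three conditions: (i) the bags cover all of {0, 1, 2, 3, 4, 5, 6}; (ii) for each edge, some bag contains both endpoints; (iii) the bags containing any fixed vertex form a subtree. All hold, so the decomposition is valid with width 4 − 1 = 3.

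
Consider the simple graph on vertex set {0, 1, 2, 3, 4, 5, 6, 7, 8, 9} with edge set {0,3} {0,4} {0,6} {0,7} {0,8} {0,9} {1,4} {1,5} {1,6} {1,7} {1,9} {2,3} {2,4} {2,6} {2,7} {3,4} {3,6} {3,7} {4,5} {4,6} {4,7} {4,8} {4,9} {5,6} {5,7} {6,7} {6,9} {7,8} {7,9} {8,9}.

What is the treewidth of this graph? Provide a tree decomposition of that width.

Every bag has size at most 5, so the width is 5 − 1 = 4 and tw(G) ≤ 4. On the other hand G contains the 5-clique {0, 4, 7, 8, 9}. A clique must lie in a single bag of any decomposition, so no decomposition can have width below 4. Hence tw(G) = 4 exactly.

Treewidth 4.
One optimal decomposition is:
Bags: B1 = {0, 4, 7, 8, 9}  B2 = {0, 4, 6, 7, 9}  B3 = {0, 3, 4, 6, 7}  B4 = {1, 4, 6, 7, 9}  B5 = {1, 4, 5, 6, 7}  B6 = {2, 3, 4, 6, 7}
Tree: B1–B2, B2–B3, B2–B4, B4–B5, B3–B6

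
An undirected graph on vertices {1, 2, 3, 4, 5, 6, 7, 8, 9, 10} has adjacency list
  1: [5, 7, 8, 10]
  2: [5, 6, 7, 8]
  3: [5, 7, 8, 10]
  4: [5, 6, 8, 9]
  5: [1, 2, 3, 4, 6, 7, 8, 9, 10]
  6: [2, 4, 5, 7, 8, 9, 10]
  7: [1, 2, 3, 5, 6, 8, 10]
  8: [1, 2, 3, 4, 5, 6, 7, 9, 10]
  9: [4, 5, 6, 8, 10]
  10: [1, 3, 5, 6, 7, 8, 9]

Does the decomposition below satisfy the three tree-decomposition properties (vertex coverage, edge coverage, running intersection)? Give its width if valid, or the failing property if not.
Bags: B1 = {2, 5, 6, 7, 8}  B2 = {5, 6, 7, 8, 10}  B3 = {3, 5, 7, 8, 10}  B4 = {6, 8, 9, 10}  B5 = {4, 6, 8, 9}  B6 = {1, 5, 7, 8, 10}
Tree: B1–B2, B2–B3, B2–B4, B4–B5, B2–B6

A tree decomposition must satisfy three properties: every vertex lies in some bag; for every edge, both endpoints lie together in some bag; and for every vertex, the bags containing it form a connected subtree. Here edge (5,9) lies in no bag, so the decomposition is invalid.

No — edge (5,9) lies in no bag.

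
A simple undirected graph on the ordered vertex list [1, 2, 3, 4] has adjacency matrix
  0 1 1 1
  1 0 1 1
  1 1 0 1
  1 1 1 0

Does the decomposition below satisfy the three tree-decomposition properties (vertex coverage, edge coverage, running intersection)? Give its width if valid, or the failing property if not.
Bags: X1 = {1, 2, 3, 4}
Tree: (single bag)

Checking the three conditions: (i) the bags cover all of {1, 2, 3, 4}; (ii) for each edge, some bag contains both endpoints; (iii) the bags containing any fixed vertex form a subtree. All hold, so the decomposition is valid with width 4 − 1 = 3.

Yes; width 3.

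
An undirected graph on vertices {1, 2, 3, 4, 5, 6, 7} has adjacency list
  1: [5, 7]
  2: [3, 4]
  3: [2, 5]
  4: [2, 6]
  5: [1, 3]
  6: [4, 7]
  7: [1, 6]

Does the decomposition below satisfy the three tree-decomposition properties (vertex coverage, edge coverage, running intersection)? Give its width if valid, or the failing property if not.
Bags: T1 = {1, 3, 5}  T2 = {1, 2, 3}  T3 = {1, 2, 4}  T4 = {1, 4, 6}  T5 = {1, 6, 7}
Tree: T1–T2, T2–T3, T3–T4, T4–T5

Yes; width 2.

Vertex coverage: the bags together contain {1, 2, 3, 4, 5, 6, 7}, the full vertex set. Edge coverage: each edge of G has both endpoints in at least one bag. Running intersection: for every vertex, the bags containing it form a connected subtree. All three properties hold, so this is a valid tree decomposition of width max|bag| − 1 = 2, and hence tw(G) ≤ 2.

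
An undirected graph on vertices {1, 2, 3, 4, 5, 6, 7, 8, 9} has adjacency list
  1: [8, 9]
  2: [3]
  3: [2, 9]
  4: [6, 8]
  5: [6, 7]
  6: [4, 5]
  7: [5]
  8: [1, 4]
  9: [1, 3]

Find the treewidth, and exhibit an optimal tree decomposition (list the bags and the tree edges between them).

The largest bag has 2 vertices, giving width 1; this decomposition certifies tw(G) ≤ 1. G has an edge, so its treewidth is at least 1. Combining the bounds, tw(G) = 1.

Treewidth 1.
One such decomposition:
Bags: B1 = {5, 7}  B2 = {5, 6}  B3 = {4, 6}  B4 = {4, 8}  B5 = {1, 8}  B6 = {1, 9}  B7 = {3, 9}  B8 = {2, 3}
Tree: B1–B2, B2–B3, B3–B4, B4–B5, B5–B6, B6–B7, B7–B8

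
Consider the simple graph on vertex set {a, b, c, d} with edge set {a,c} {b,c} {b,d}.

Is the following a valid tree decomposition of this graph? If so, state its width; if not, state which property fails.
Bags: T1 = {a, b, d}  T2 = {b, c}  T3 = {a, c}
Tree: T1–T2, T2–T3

A tree decomposition must satisfy three properties: every vertex lies in some bag; for every edge, both endpoints lie together in some bag; and for every vertex, the bags containing it form a connected subtree. Here bags containing vertex a are not connected in the tree, so the decomposition is invalid.

No — bags containing vertex a are not connected in the tree.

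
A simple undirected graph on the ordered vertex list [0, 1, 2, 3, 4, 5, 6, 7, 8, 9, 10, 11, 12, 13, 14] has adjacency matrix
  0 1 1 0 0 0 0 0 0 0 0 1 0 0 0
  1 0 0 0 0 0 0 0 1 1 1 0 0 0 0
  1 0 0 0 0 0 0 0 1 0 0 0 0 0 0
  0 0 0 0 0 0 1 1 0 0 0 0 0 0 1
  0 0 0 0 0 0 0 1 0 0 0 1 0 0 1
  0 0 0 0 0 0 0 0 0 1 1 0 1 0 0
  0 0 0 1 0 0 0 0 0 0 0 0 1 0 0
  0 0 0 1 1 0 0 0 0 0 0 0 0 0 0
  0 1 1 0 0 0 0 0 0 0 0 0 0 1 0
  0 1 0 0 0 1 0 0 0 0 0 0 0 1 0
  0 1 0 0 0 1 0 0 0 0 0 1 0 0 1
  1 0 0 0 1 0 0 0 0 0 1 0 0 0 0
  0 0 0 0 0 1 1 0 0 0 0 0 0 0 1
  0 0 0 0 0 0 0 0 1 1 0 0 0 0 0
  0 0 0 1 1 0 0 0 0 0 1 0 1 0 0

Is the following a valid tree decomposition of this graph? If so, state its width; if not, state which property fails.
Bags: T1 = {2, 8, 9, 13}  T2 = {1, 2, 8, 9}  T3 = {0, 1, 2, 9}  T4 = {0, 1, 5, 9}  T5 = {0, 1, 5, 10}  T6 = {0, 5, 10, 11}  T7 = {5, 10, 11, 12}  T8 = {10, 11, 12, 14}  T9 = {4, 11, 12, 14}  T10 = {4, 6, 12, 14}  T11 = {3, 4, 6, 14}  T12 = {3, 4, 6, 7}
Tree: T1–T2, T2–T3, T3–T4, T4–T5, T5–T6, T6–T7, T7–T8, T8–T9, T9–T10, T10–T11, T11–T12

Yes; width 3.

Vertex coverage: the bags together contain {0, 1, 2, 3, 4, 5, 6, 7, 8, 9, 10, 11, 12, 13, 14}, the full vertex set. Edge coverage: each edge of G has both endpoints in at least one bag. Running intersection: for every vertex, the bags containing it form a connected subtree. All three properties hold, so this is a valid tree decomposition of width max|bag| − 1 = 3, and hence tw(G) ≤ 3.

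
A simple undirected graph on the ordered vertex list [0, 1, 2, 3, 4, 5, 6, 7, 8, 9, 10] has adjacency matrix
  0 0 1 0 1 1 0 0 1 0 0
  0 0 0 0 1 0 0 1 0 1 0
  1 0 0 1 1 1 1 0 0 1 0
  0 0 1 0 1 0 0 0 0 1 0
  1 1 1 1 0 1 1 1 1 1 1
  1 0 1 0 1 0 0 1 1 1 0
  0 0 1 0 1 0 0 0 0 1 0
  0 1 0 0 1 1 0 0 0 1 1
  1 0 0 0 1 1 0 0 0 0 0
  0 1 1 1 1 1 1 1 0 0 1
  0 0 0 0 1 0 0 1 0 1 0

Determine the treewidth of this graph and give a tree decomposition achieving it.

Treewidth 3.
One such decomposition:
Bags: B1 = {2, 4, 5, 9}  B2 = {2, 3, 4, 9}  B3 = {4, 5, 7, 9}  B4 = {0, 2, 4, 5}  B5 = {0, 4, 5, 8}  B6 = {1, 4, 7, 9}  B7 = {2, 4, 6, 9}  B8 = {4, 7, 9, 10}
Tree: B1–B2, B1–B3, B1–B4, B4–B5, B3–B6, B1–B7, B3–B8

Each bag holds 4 vertices, so the decomposition has width 3, which upper-bounds the treewidth. Conversely, {0, 4, 5, 8} is a clique of size 4, and the vertices of any clique must share a bag in every tree decomposition; so some bag has ≥ 4 vertices and tw(G) ≥ 3. The upper and lower bounds meet at 3, so that is the treewidth.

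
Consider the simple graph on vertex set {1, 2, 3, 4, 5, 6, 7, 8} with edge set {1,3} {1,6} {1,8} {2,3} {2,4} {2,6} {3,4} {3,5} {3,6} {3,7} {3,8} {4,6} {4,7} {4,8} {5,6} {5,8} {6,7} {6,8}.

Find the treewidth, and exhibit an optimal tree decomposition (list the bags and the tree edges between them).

Treewidth 3.
One such decomposition:
Bags: B1 = {1, 3, 6, 8}  B2 = {3, 4, 6, 8}  B3 = {2, 3, 4, 6}  B4 = {3, 4, 6, 7}  B5 = {3, 5, 6, 8}
Tree: B1–B2, B2–B3, B2–B4, B1–B5

The largest bag has 4 vertices, giving width 3; this decomposition certifies tw(G) ≤ 3. For the lower bound, the 4 vertices {1, 3, 6, 8} are pairwise adjacent, and any tree decomposition puts a clique entirely inside one bag — forcing width ≥ 3. The upper and lower bounds meet at 3, so that is the treewidth.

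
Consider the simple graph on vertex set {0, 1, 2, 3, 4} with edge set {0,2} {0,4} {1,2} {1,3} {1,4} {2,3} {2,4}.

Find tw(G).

2

A width-2 tree decomposition is:
Bags: B1 = {0, 2, 4}  B2 = {1, 2, 4}  B3 = {1, 2, 3}
Tree: B1–B2, B2–B3
Each bag holds 3 vertices, so the decomposition has width 2, which upper-bounds the treewidth. For the lower bound, the 3 vertices {0, 2, 4} are pairwise adjacent, and any tree decomposition puts a clique entirely inside one bag — forcing width ≥ 2. Therefore the treewidth is 2.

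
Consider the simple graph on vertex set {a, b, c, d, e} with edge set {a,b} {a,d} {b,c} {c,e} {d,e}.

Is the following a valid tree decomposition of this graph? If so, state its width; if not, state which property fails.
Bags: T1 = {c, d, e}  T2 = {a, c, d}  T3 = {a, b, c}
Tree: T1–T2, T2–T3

Yes; width 2.

Every vertex of G appears in some bag (union = {a, b, c, d, e}); every edge is covered by a bag; and for each vertex v the set of bags containing v is connected in the bag tree. The decomposition is therefore valid. The largest bag has 3 vertices, so the width is 2.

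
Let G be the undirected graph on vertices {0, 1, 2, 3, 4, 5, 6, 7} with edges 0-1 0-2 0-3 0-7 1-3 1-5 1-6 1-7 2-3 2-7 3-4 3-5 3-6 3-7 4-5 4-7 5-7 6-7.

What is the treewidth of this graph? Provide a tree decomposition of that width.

Every bag has size at most 4, so the width is 4 − 1 = 3 and tw(G) ≤ 3. Conversely, {0, 1, 3, 7} is a clique of size 4, and the vertices of any clique must share a bag in every tree decomposition; so some bag has ≥ 4 vertices and tw(G) ≥ 3. Hence tw(G) = 3 exactly.

Treewidth 3.
Bags: B1 = {0, 1, 3, 7}  B2 = {1, 3, 6, 7}  B3 = {0, 2, 3, 7}  B4 = {1, 3, 5, 7}  B5 = {3, 4, 5, 7}
Tree: B1–B2, B1–B3, B1–B4, B4–B5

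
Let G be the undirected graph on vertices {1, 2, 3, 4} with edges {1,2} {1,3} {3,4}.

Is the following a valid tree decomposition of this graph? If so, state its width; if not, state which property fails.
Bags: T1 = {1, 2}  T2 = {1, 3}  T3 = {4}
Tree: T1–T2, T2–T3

No — edge (3,4) lies in no bag.

A tree decomposition must satisfy three properties: every vertex lies in some bag; for every edge, both endpoints lie together in some bag; and for every vertex, the bags containing it form a connected subtree. Here edge (3,4) lies in no bag, so the decomposition is invalid.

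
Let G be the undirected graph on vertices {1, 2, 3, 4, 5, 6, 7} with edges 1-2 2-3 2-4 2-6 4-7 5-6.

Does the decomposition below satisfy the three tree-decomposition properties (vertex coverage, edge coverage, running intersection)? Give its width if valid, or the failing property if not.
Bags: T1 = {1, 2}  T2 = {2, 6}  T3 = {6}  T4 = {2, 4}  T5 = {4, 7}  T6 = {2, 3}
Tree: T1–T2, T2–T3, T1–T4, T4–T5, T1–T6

A tree decomposition must satisfy three properties: every vertex lies in some bag; for every edge, both endpoints lie together in some bag; and for every vertex, the bags containing it form a connected subtree. Here vertex 5 appears in no bag, so the decomposition is invalid.

No — vertex 5 appears in no bag.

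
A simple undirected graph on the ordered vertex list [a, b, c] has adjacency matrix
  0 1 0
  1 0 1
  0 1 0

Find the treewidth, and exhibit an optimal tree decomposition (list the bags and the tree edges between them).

Treewidth 1.
One optimal decomposition is:
Bags: B1 = {a, b}  B2 = {b, c}
Tree: B1–B2

Every bag has size at most 2, so the width is 2 − 1 = 1 and tw(G) ≤ 1. Since G has at least one edge (e.g. a–b), it is not an edgeless graph, so tw(G) ≥ 1. Therefore the treewidth is 1.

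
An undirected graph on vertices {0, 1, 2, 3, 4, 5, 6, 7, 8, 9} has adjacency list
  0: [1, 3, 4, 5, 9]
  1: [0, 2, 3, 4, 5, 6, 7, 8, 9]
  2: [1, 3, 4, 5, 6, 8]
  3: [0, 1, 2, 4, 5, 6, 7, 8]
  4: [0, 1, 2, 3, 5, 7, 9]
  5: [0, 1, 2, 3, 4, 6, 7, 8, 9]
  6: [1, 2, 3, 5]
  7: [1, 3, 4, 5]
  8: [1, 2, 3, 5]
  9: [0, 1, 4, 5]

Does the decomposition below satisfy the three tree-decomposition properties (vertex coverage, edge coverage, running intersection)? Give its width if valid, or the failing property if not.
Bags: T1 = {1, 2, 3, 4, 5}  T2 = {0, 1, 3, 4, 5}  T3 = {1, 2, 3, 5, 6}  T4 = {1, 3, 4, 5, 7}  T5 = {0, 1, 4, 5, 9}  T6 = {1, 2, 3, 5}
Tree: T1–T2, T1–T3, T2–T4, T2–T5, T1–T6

No — vertex 8 appears in no bag.

A tree decomposition must satisfy three properties: every vertex lies in some bag; for every edge, both endpoints lie together in some bag; and for every vertex, the bags containing it form a connected subtree. Here vertex 8 appears in no bag, so the decomposition is invalid.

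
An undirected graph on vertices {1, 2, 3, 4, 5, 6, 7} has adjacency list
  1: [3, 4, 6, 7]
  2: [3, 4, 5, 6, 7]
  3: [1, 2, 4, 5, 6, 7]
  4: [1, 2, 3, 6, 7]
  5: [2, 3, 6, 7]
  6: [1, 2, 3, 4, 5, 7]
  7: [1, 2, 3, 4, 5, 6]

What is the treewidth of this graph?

4

A width-4 tree decomposition is:
Bags: B1 = {2, 3, 4, 6, 7}  B2 = {1, 3, 4, 6, 7}  B3 = {2, 3, 5, 6, 7}
Tree: B1–B2, B1–B3
The largest bag has 5 vertices, giving width 4; this decomposition certifies tw(G) ≤ 4. Conversely, {1, 3, 4, 6, 7} is a clique of size 5, and the vertices of any clique must share a bag in every tree decomposition; so some bag has ≥ 5 vertices and tw(G) ≥ 4. Therefore the treewidth is 4.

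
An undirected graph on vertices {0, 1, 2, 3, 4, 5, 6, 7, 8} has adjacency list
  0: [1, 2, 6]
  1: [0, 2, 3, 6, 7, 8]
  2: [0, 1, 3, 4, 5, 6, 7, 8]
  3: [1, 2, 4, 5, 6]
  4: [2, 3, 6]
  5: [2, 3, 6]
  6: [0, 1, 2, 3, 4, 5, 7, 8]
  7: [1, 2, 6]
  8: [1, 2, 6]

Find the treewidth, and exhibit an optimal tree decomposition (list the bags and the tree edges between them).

Treewidth 3.
One such decomposition:
Bags: B1 = {1, 2, 6, 7}  B2 = {1, 2, 3, 6}  B3 = {1, 2, 6, 8}  B4 = {2, 3, 4, 6}  B5 = {0, 1, 2, 6}  B6 = {2, 3, 5, 6}
Tree: B1–B2, B1–B3, B2–B4, B2–B5, B2–B6

The largest bag has 4 vertices, giving width 3; this decomposition certifies tw(G) ≤ 3. For the lower bound, the 4 vertices {0, 1, 2, 6} are pairwise adjacent, and any tree decomposition puts a clique entirely inside one bag — forcing width ≥ 3. The upper and lower bounds meet at 3, so that is the treewidth.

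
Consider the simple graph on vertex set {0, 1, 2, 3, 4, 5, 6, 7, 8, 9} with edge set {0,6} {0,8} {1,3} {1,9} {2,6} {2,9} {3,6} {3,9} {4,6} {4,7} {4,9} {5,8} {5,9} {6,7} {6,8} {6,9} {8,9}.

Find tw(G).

2

A width-2 tree decomposition is:
Bags: B1 = {2, 6, 9}  B2 = {4, 6, 9}  B3 = {3, 6, 9}  B4 = {1, 3, 9}  B5 = {6, 8, 9}  B6 = {5, 8, 9}  B7 = {4, 6, 7}  B8 = {0, 6, 8}
Tree: B1–B2, B1–B3, B3–B4, B2–B5, B5–B6, B2–B7, B5–B8
The largest bag has 3 vertices, giving width 2; this decomposition certifies tw(G) ≤ 2. Conversely, {1, 3, 9} is a clique of size 3, and the vertices of any clique must share a bag in every tree decomposition; so some bag has ≥ 3 vertices and tw(G) ≥ 2. The upper and lower bounds meet at 2, so that is the treewidth.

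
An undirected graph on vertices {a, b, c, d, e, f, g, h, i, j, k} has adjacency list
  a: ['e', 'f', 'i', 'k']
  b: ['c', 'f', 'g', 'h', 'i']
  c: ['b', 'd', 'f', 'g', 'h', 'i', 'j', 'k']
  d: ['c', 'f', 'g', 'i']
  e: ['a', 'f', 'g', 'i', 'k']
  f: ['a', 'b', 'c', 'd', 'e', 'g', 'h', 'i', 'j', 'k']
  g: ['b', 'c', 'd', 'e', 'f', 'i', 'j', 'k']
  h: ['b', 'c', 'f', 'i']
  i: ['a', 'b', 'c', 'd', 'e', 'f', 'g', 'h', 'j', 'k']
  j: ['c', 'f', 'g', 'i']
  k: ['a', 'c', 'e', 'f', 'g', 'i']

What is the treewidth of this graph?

A width-4 tree decomposition is:
Bags: B1 = {c, f, g, i, k}  B2 = {b, c, f, g, i}  B3 = {b, c, f, h, i}  B4 = {e, f, g, i, k}  B5 = {c, d, f, g, i}  B6 = {c, f, g, i, j}  B7 = {a, e, f, i, k}
Tree: B1–B2, B2–B3, B1–B4, B2–B5, B2–B6, B4–B7
Each bag holds 5 vertices, so the decomposition has width 4, which upper-bounds the treewidth. For the lower bound, the 5 vertices {e, f, g, i, k} are pairwise adjacent, and any tree decomposition puts a clique entirely inside one bag — forcing width ≥ 4. Combining the bounds, tw(G) = 4.

4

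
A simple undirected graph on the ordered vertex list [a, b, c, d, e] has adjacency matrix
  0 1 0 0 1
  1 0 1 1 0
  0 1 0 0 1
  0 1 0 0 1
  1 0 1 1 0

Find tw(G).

2

A width-2 tree decomposition is:
Bags: B1 = {a, b, e}  B2 = {b, c, e}  B3 = {b, d, e}
Tree: B1–B2, B2–B3
Every bag has size at most 3, so the width is 3 − 1 = 2 and tw(G) ≤ 2. For the lower bound, G contains the cycle a–b–c–e–a, so G is not a forest; only forests have treewidth ≤ 1, hence tw(G) ≥ 2. Therefore the treewidth is 2.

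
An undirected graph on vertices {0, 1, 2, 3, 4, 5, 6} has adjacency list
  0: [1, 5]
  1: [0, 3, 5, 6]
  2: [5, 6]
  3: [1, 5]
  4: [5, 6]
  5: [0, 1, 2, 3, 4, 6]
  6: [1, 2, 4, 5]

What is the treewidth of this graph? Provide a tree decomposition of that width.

Treewidth 2.
One such decomposition:
Bags: B1 = {0, 1, 5}  B2 = {1, 3, 5}  B3 = {1, 5, 6}  B4 = {2, 5, 6}  B5 = {4, 5, 6}
Tree: B1–B2, B2–B3, B3–B4, B4–B5

The largest bag has 3 vertices, giving width 2; this decomposition certifies tw(G) ≤ 2. For the lower bound, the 3 vertices {0, 1, 5} are pairwise adjacent, and any tree decomposition puts a clique entirely inside one bag — forcing width ≥ 2. Combining the bounds, tw(G) = 2.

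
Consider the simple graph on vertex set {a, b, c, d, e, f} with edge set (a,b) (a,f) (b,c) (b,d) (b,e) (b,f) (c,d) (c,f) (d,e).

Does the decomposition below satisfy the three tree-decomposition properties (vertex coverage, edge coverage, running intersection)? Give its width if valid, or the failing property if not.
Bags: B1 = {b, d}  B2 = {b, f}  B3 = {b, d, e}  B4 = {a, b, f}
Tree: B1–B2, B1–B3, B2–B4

A tree decomposition must satisfy three properties: every vertex lies in some bag; for every edge, both endpoints lie together in some bag; and for every vertex, the bags containing it form a connected subtree. Here vertex c appears in no bag, so the decomposition is invalid.

No — vertex c appears in no bag.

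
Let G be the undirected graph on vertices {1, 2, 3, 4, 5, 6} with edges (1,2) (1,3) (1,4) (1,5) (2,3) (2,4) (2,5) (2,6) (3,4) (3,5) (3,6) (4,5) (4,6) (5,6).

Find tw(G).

A width-4 tree decomposition is:
Bags: B1 = {1, 2, 3, 4, 5}  B2 = {2, 3, 4, 5, 6}
Tree: B1–B2
Each bag holds 5 vertices, so the decomposition has width 4, which upper-bounds the treewidth. On the other hand G contains the 5-clique {1, 2, 3, 4, 5}. A clique must lie in a single bag of any decomposition, so no decomposition can have width below 4. Hence tw(G) = 4 exactly.

4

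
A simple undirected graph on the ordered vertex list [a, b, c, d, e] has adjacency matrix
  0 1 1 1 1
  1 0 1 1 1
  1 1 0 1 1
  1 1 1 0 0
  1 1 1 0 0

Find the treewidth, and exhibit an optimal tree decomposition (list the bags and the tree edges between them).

The largest bag has 4 vertices, giving width 3; this decomposition certifies tw(G) ≤ 3. Conversely, {a, b, c, d} is a clique of size 4, and the vertices of any clique must share a bag in every tree decomposition; so some bag has ≥ 4 vertices and tw(G) ≥ 3. Hence tw(G) = 3 exactly.

Treewidth 3.
Bags: B1 = {a, b, c, e}  B2 = {a, b, c, d}
Tree: B1–B2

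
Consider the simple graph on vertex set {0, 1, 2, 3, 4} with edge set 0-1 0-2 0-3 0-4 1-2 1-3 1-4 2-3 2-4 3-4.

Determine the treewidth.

4

A width-4 tree decomposition is:
Bags: B1 = {0, 1, 2, 3, 4}
Tree: (single bag)
A single bag containing all 5 vertices is trivially a valid decomposition of width 4. For the lower bound, the 5 vertices {0, 1, 2, 3, 4} are pairwise adjacent, and any tree decomposition puts a clique entirely inside one bag — forcing width ≥ 4. Hence tw(G) = 4 exactly.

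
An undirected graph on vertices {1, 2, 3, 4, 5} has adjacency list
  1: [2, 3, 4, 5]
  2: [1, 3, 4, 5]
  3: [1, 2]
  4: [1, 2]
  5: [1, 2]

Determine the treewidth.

A width-2 tree decomposition is:
Bags: B1 = {1, 2, 5}  B2 = {1, 2, 3}  B3 = {1, 2, 4}
Tree: B1–B2, B2–B3
Every bag has size at most 3, so the width is 3 − 1 = 2 and tw(G) ≤ 2. For the lower bound, the 3 vertices {1, 2, 3} are pairwise adjacent, and any tree decomposition puts a clique entirely inside one bag — forcing width ≥ 2. Therefore the treewidth is 2.

2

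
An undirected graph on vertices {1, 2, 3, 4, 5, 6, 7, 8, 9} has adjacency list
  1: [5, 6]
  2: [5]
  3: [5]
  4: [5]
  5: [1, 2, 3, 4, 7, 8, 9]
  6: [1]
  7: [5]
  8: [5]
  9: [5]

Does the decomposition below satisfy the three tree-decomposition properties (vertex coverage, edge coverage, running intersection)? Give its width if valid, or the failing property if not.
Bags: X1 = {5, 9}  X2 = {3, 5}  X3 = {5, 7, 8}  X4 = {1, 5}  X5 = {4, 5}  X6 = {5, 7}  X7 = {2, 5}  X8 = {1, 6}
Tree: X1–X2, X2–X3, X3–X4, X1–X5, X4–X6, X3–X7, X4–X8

A tree decomposition must satisfy three properties: every vertex lies in some bag; for every edge, both endpoints lie together in some bag; and for every vertex, the bags containing it form a connected subtree. Here bags containing vertex 7 are not connected in the tree, so the decomposition is invalid.

No — bags containing vertex 7 are not connected in the tree.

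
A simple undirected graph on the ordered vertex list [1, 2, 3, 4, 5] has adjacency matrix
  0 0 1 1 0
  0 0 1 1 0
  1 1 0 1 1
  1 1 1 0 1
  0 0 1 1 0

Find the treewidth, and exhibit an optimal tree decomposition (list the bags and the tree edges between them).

Treewidth 2.
One such decomposition:
Bags: B1 = {1, 3, 4}  B2 = {2, 3, 4}  B3 = {3, 4, 5}
Tree: B1–B2, B2–B3

The largest bag has 3 vertices, giving width 2; this decomposition certifies tw(G) ≤ 2. On the other hand G contains the 3-clique {1, 3, 4}. A clique must lie in a single bag of any decomposition, so no decomposition can have width below 2. The upper and lower bounds meet at 2, so that is the treewidth.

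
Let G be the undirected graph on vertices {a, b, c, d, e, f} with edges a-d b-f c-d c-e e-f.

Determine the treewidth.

A width-1 tree decomposition is:
Bags: B1 = {a, d}  B2 = {c, d}  B3 = {c, e}  B4 = {e, f}  B5 = {b, f}
Tree: B1–B2, B2–B3, B3–B4, B4–B5
The largest bag has 2 vertices, giving width 1; this decomposition certifies tw(G) ≤ 1. Any graph with an edge has treewidth ≥ 1, and G has the edge a–d. The upper and lower bounds meet at 1, so that is the treewidth.

1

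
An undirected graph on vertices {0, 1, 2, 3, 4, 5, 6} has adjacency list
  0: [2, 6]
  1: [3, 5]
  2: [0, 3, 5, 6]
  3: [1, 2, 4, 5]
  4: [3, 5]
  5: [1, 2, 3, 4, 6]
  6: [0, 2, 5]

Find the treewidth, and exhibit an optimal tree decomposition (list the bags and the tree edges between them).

Treewidth 2.
One such decomposition:
Bags: B1 = {2, 5, 6}  B2 = {2, 3, 5}  B3 = {0, 2, 6}  B4 = {1, 3, 5}  B5 = {3, 4, 5}
Tree: B1–B2, B1–B3, B2–B4, B4–B5

The largest bag has 3 vertices, giving width 2; this decomposition certifies tw(G) ≤ 2. On the other hand G contains the 3-clique {0, 2, 6}. A clique must lie in a single bag of any decomposition, so no decomposition can have width below 2. Therefore the treewidth is 2.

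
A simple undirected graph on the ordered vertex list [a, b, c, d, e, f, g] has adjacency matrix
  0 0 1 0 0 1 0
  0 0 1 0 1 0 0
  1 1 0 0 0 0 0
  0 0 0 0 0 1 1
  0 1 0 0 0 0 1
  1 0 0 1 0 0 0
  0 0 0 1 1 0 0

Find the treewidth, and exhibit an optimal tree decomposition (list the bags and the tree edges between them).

Treewidth 2.
One such decomposition:
Bags: B1 = {b, e, g}  B2 = {b, c, g}  B3 = {a, c, g}  B4 = {a, f, g}  B5 = {d, f, g}
Tree: B1–B2, B2–B3, B3–B4, B4–B5

The largest bag has 3 vertices, giving width 2; this decomposition certifies tw(G) ≤ 2. For the lower bound, G contains the cycle g–e–b–c–a–f–d–g, so G is not a forest; only forests have treewidth ≤ 1, hence tw(G) ≥ 2. Hence tw(G) = 2 exactly.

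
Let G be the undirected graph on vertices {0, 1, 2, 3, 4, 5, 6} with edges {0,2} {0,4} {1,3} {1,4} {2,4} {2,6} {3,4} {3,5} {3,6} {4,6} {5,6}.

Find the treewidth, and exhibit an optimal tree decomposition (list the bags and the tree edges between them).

Every bag has size at most 3, so the width is 3 − 1 = 2 and tw(G) ≤ 2. On the other hand G contains the 3-clique {1, 3, 4}. A clique must lie in a single bag of any decomposition, so no decomposition can have width below 2. Therefore the treewidth is 2.

Treewidth 2.
Bags: B1 = {3, 4, 6}  B2 = {1, 3, 4}  B3 = {3, 5, 6}  B4 = {2, 4, 6}  B5 = {0, 2, 4}
Tree: B1–B2, B1–B3, B1–B4, B4–B5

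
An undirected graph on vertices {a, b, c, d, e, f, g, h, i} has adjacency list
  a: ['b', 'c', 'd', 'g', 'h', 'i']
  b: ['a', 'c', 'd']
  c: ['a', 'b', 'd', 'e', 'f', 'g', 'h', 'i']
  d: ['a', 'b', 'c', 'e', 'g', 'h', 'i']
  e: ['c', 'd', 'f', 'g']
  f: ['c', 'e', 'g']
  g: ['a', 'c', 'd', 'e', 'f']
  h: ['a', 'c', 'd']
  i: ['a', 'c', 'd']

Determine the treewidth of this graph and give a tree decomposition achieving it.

Treewidth 3.
One optimal decomposition is:
Bags: B1 = {a, c, d, g}  B2 = {a, b, c, d}  B3 = {a, c, d, i}  B4 = {c, d, e, g}  B5 = {a, c, d, h}  B6 = {c, e, f, g}
Tree: B1–B2, B2–B3, B1–B4, B1–B5, B4–B6

Each bag holds 4 vertices, so the decomposition has width 3, which upper-bounds the treewidth. Conversely, {c, d, e, g} is a clique of size 4, and the vertices of any clique must share a bag in every tree decomposition; so some bag has ≥ 4 vertices and tw(G) ≥ 3. The upper and lower bounds meet at 3, so that is the treewidth.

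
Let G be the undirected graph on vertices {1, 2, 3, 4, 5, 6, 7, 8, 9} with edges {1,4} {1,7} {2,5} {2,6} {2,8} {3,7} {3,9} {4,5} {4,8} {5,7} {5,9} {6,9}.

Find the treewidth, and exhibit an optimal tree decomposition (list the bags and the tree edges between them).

Treewidth 3.
One optimal decomposition is:
Bags: B1 = {1, 4, 7, 8}  B2 = {4, 5, 7, 8}  B3 = {2, 5, 7, 8}  B4 = {2, 3, 5, 7}  B5 = {2, 3, 5, 9}  B6 = {2, 3, 6, 9}
Tree: B1–B2, B2–B3, B3–B4, B4–B5, B5–B6

Each bag holds 4 vertices, so the decomposition has width 3, which upper-bounds the treewidth. For the lower bound: the 4 vertex sets {1,4,8}, {7}, {5}, {2,3,6,9} are disjoint, each induces a connected subgraph, and every pair is joined by at least one edge of G. Contracting each set to a single vertex therefore yields K_{4} as a minor, and since treewidth is minor-monotone, tw(G) ≥ tw(K_{4}) = 3. Combining the bounds, tw(G) = 3.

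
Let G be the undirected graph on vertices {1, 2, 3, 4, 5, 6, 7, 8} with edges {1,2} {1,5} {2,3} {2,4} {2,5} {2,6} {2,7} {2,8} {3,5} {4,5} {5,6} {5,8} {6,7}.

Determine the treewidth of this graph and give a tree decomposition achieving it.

Every bag has size at most 3, so the width is 3 − 1 = 2 and tw(G) ≤ 2. On the other hand G contains the 3-clique {1, 2, 5}. A clique must lie in a single bag of any decomposition, so no decomposition can have width below 2. Hence tw(G) = 2 exactly.

Treewidth 2.
Bags: B1 = {2, 6, 7}  B2 = {2, 5, 6}  B3 = {2, 5, 8}  B4 = {2, 3, 5}  B5 = {1, 2, 5}  B6 = {2, 4, 5}
Tree: B1–B2, B2–B3, B3–B4, B2–B5, B5–B6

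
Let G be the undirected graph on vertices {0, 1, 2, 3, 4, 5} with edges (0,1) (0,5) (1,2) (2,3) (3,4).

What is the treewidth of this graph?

A width-1 tree decomposition is:
Bags: B1 = {1, 2}  B2 = {0, 1}  B3 = {0, 5}  B4 = {2, 3}  B5 = {3, 4}
Tree: B1–B2, B2–B3, B1–B4, B4–B5
Every bag has size at most 2, so the width is 2 − 1 = 1 and tw(G) ≤ 1. Any graph with an edge has treewidth ≥ 1, and G has the edge 1–2. The upper and lower bounds meet at 1, so that is the treewidth.

1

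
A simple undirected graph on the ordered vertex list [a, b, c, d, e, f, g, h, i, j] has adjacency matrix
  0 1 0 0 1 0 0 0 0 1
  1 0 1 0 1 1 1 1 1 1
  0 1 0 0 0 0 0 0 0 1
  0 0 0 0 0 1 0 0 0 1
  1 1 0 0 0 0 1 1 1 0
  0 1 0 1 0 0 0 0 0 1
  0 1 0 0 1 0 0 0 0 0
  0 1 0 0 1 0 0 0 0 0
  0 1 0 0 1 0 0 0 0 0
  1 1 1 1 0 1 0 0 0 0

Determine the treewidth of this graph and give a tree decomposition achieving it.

Each bag holds 3 vertices, so the decomposition has width 2, which upper-bounds the treewidth. On the other hand G contains the 3-clique {d, f, j}. A clique must lie in a single bag of any decomposition, so no decomposition can have width below 2. The upper and lower bounds meet at 2, so that is the treewidth.

Treewidth 2.
One such decomposition:
Bags: B1 = {a, b, e}  B2 = {b, e, g}  B3 = {a, b, j}  B4 = {b, e, h}  B5 = {b, e, i}  B6 = {b, f, j}  B7 = {d, f, j}  B8 = {b, c, j}
Tree: B1–B2, B1–B3, B1–B4, B4–B5, B3–B6, B6–B7, B3–B8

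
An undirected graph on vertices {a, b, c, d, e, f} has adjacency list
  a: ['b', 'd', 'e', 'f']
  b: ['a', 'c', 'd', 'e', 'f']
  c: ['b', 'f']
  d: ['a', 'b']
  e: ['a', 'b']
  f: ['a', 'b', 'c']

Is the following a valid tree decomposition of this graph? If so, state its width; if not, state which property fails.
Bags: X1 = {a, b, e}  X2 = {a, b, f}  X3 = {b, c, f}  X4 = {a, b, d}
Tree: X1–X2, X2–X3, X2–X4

Every vertex of G appears in some bag (union = {a, b, c, d, e, f}); every edge is covered by a bag; and for each vertex v the set of bags containing v is connected in the bag tree. The decomposition is therefore valid. The largest bag has 3 vertices, so the width is 2.

Yes; width 2.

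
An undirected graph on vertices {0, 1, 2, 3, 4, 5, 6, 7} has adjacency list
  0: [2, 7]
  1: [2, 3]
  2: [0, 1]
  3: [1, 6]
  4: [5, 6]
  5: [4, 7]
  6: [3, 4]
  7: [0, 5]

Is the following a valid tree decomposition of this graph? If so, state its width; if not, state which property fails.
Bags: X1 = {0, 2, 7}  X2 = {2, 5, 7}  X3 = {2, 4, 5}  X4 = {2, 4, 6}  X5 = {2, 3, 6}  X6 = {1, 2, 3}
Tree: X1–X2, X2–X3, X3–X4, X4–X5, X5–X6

Yes; width 2.

Every vertex of G appears in some bag (union = {0, 1, 2, 3, 4, 5, 6, 7}); every edge is covered by a bag; and for each vertex v the set of bags containing v is connected in the bag tree. The decomposition is therefore valid. The largest bag has 3 vertices, so the width is 2.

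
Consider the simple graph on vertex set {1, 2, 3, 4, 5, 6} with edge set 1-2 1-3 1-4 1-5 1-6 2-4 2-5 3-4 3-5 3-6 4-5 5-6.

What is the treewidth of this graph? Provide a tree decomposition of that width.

Every bag has size at most 4, so the width is 4 − 1 = 3 and tw(G) ≤ 3. For the lower bound, the 4 vertices {1, 2, 4, 5} are pairwise adjacent, and any tree decomposition puts a clique entirely inside one bag — forcing width ≥ 3. The upper and lower bounds meet at 3, so that is the treewidth.

Treewidth 3.
Bags: B1 = {1, 3, 4, 5}  B2 = {1, 2, 4, 5}  B3 = {1, 3, 5, 6}
Tree: B1–B2, B1–B3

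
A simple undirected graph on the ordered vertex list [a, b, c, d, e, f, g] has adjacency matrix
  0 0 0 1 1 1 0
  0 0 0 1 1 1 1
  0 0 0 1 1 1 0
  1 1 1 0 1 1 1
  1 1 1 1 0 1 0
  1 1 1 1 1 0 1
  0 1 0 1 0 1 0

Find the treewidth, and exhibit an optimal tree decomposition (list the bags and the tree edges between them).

The largest bag has 4 vertices, giving width 3; this decomposition certifies tw(G) ≤ 3. Conversely, {b, d, f, g} is a clique of size 4, and the vertices of any clique must share a bag in every tree decomposition; so some bag has ≥ 4 vertices and tw(G) ≥ 3. Therefore the treewidth is 3.

Treewidth 3.
One such decomposition:
Bags: B1 = {c, d, e, f}  B2 = {a, d, e, f}  B3 = {b, d, e, f}  B4 = {b, d, f, g}
Tree: B1–B2, B2–B3, B3–B4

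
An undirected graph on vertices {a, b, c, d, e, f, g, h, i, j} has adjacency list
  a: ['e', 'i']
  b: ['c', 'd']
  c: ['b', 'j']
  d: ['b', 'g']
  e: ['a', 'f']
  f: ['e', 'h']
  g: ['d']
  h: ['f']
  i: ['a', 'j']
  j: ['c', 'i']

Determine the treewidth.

1

A width-1 tree decomposition is:
Bags: B1 = {d, g}  B2 = {b, d}  B3 = {b, c}  B4 = {c, j}  B5 = {i, j}  B6 = {a, i}  B7 = {a, e}  B8 = {e, f}  B9 = {f, h}
Tree: B1–B2, B2–B3, B3–B4, B4–B5, B5–B6, B6–B7, B7–B8, B8–B9
Each bag holds 2 vertices, so the decomposition has width 1, which upper-bounds the treewidth. G has an edge, so its treewidth is at least 1. Combining the bounds, tw(G) = 1.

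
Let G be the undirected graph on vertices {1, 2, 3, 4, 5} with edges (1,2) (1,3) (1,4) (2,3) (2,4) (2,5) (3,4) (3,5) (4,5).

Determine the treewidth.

3

A width-3 tree decomposition is:
Bags: B1 = {1, 2, 3, 4}  B2 = {2, 3, 4, 5}
Tree: B1–B2
Every bag has size at most 4, so the width is 4 − 1 = 3 and tw(G) ≤ 3. On the other hand G contains the 4-clique {1, 2, 3, 4}. A clique must lie in a single bag of any decomposition, so no decomposition can have width below 3. Combining the bounds, tw(G) = 3.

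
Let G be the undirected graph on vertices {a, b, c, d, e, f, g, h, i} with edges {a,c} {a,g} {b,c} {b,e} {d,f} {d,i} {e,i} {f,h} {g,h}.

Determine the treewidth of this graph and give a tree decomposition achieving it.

Treewidth 2.
One such decomposition:
Bags: B1 = {d, f, h}  B2 = {d, g, h}  B3 = {a, d, g}  B4 = {a, c, d}  B5 = {b, c, d}  B6 = {b, d, e}  B7 = {d, e, i}
Tree: B1–B2, B2–B3, B3–B4, B4–B5, B5–B6, B6–B7

The largest bag has 3 vertices, giving width 2; this decomposition certifies tw(G) ≤ 2. Since d–f–h–g–a–c–b–e–i–d is a cycle in G, G is not acyclic. Forests are exactly the graphs of treewidth ≤ 1, so tw(G) ≥ 2. Combining the bounds, tw(G) = 2.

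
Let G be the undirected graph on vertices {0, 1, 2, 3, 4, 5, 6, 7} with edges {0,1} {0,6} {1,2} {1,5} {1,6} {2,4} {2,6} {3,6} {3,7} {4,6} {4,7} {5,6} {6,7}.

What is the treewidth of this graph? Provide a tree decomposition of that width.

Treewidth 2.
One optimal decomposition is:
Bags: B1 = {4, 6, 7}  B2 = {2, 4, 6}  B3 = {1, 2, 6}  B4 = {3, 6, 7}  B5 = {0, 1, 6}  B6 = {1, 5, 6}
Tree: B1–B2, B2–B3, B1–B4, B3–B5, B3–B6

Each bag holds 3 vertices, so the decomposition has width 2, which upper-bounds the treewidth. Conversely, {0, 1, 6} is a clique of size 3, and the vertices of any clique must share a bag in every tree decomposition; so some bag has ≥ 3 vertices and tw(G) ≥ 2. Therefore the treewidth is 2.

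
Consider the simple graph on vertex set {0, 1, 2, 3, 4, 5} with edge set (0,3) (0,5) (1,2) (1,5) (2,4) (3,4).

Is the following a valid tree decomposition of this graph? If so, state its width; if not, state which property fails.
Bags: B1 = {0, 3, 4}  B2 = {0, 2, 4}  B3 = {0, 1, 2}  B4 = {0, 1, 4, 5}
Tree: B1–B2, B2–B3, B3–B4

A tree decomposition must satisfy three properties: every vertex lies in some bag; for every edge, both endpoints lie together in some bag; and for every vertex, the bags containing it form a connected subtree. Here bags containing vertex 4 are not connected in the tree, so the decomposition is invalid.

No — bags containing vertex 4 are not connected in the tree.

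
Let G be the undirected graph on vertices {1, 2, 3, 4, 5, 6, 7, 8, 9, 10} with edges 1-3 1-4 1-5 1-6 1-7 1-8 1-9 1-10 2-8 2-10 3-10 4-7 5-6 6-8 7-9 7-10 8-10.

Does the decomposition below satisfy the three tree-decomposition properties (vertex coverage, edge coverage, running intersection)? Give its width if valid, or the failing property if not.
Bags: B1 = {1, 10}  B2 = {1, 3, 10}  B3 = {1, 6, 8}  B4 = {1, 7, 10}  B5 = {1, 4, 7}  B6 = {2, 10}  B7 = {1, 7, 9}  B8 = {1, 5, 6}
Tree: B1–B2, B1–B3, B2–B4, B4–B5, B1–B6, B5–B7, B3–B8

No — edge (8,10) lies in no bag.

A tree decomposition must satisfy three properties: every vertex lies in some bag; for every edge, both endpoints lie together in some bag; and for every vertex, the bags containing it form a connected subtree. Here edge (8,10) lies in no bag, so the decomposition is invalid.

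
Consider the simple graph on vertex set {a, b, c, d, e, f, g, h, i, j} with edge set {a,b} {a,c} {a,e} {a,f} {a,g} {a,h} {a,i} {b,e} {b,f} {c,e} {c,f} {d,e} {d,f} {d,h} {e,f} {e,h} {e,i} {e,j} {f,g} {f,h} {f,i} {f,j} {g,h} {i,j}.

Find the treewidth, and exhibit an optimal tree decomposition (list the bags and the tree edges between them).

Treewidth 3.
Bags: B1 = {a, e, f, i}  B2 = {a, e, f, h}  B3 = {e, f, i, j}  B4 = {a, b, e, f}  B5 = {a, c, e, f}  B6 = {a, f, g, h}  B7 = {d, e, f, h}
Tree: B1–B2, B1–B3, B1–B4, B2–B5, B2–B6, B2–B7

Every bag has size at most 4, so the width is 4 − 1 = 3 and tw(G) ≤ 3. On the other hand G contains the 4-clique {a, f, g, h}. A clique must lie in a single bag of any decomposition, so no decomposition can have width below 3. The upper and lower bounds meet at 3, so that is the treewidth.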